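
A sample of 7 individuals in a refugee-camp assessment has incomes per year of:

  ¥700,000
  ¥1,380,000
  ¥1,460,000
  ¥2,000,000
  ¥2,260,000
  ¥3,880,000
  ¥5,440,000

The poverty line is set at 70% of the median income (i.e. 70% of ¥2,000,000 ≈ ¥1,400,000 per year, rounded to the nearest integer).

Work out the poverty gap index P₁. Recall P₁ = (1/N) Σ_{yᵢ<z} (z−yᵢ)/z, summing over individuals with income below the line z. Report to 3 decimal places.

Incomes under z: ¥700,000, ¥1,380,000 (q = 2 of N = 7).
Gap ratios (z−y)/z: (1400000−700000)/1400000 = 0.5000; (1400000−1380000)/1400000 = 0.0143.
Σ = 0.514286. Dividing by the full population N = 7 gives P₁ = 0.073.

0.073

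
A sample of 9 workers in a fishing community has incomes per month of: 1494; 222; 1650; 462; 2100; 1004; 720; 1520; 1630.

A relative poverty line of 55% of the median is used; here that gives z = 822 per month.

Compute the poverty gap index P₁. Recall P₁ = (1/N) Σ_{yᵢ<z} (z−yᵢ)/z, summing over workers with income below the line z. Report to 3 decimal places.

0.144

Incomes under z: 222, 462, 720 (q = 3 of N = 9).
Shortfall ratios: (822−222)/822 = 0.7299; (822−462)/822 = 0.4380; (822−720)/822 = 0.1241.
Sum of shortfalls = 1.291971; P₁ averages over all N: 1.291971 / 9 = 0.144.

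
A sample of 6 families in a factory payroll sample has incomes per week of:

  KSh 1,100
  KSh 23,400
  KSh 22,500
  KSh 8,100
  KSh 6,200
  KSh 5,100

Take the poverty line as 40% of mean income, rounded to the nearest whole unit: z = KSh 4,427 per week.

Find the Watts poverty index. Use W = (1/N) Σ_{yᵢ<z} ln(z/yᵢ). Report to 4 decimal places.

Below the line: KSh 1,100 (q = 1 of N = 6).
Log shortfalls: ln(4427/1100) = 1.3924.
W = 1.392412 / 6 = 0.2321.

0.2321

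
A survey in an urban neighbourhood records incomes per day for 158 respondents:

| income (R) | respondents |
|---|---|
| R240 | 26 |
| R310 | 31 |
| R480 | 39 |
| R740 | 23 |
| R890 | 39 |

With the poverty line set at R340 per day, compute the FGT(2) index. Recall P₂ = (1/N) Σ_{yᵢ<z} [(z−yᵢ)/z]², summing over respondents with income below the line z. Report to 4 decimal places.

0.0158

Poor units: 26×R240, 31×R310 (q = 57 of N = 158).
Gap ratios (z−y)/z: (340−240)/340 = 0.2941 (×26); (340−310)/340 = 0.0882 (×31).
Squared: 0.0865 (×26); 0.0078 (×31).
Sum = 2.490484; P₂ = 2.490484 / 158 = 0.0158.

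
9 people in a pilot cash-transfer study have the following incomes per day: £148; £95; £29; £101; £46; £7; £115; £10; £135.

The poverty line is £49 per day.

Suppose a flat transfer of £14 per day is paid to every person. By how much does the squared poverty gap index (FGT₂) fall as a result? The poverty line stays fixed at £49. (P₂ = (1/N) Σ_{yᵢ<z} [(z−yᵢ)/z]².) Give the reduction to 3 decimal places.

0.104

Before: below the line — £7, £10, £29, £46; squared poverty gap index (FGT₂) = 0.17095.
After the £14 transfer: below the line — £21, £24, £43; squared poverty gap index (FGT₂) = 0.06687.
Reduction = 0.17095 − 0.06687 = 0.104.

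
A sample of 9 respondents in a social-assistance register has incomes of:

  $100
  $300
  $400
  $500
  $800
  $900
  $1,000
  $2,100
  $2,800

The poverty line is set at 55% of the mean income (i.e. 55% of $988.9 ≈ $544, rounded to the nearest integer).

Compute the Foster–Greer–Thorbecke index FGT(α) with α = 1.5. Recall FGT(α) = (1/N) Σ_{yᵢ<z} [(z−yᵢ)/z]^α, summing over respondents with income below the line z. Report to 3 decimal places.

0.133

Poor units: $100, $300, $400, $500 (q = 4 of N = 9).
Shortfall ratios: (544−100)/544 = 0.8162; (544−300)/544 = 0.4485; (544−400)/544 = 0.2647; (544−500)/544 = 0.0809.
Raised to α = 1.5: 0.73735; 0.30039; 0.13619; 0.02300.
Sum = 1.196938; FGT(1.5) = 1.196938 / 9 = 0.133.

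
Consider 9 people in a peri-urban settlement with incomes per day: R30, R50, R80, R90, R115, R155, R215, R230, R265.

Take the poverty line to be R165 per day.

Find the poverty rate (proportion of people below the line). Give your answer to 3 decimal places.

6 of the 9 people have income below R165.
H = 6/9 = 0.667.

0.667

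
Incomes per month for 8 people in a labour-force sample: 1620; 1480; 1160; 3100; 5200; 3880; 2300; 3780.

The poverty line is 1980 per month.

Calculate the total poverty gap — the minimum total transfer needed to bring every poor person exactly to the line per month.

Below z: 1160, 1480, 1620 (q = 3 of N = 8).
Individual gaps: 1980−1160 = 820; 1980−1480 = 500; 1980−1620 = 360.
Aggregate gap = 1680.

1680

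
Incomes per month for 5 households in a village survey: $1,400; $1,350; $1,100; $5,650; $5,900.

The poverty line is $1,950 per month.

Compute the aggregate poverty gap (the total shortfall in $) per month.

$2,000

Poor units: $1,100, $1,350, $1,400 (q = 3 of N = 5).
Individual gaps: 1950−1100 = 850; 1950−1350 = 600; 1950−1400 = 550.
Aggregate gap = $2,000.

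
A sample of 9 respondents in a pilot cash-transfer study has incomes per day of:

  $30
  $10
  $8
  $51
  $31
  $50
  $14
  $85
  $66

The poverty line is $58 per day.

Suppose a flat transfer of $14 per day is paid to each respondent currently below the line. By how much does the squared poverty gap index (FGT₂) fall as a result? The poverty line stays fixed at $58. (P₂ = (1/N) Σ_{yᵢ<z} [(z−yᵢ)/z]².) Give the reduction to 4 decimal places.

0.1536

Before: below the line — $8, $10, $14, $30, $31, $50, $51; squared poverty gap index (FGT₂) = 0.276324.
After the $14 transfer: below the line — $22, $24, $28, $44, $45; squared poverty gap index (FGT₂) = 0.122771.
Reduction = 0.276324 − 0.122771 = 0.1536.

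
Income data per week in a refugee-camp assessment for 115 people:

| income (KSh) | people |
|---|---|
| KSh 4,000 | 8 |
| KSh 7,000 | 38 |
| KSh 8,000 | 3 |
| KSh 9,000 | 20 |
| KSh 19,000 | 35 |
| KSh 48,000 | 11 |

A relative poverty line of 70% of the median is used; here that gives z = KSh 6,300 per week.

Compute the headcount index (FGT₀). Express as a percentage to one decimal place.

8 of the 115 people have income below KSh 6,300.
H = 8/115 = 7.0%.

7.0%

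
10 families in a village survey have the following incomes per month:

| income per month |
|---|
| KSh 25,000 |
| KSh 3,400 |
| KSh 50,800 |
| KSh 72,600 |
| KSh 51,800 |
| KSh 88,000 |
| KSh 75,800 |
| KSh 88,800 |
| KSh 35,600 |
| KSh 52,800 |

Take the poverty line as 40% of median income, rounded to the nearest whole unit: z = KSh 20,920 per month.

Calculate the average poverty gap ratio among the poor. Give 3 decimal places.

0.837

Poor units: KSh 3,400 (q = 1 of N = 10).
Shortfall ratios (z−y)/z: 0.8375; sum = 0.837476.
I averages over the q = 1 poor units only: 0.837476 / 1 = 0.837.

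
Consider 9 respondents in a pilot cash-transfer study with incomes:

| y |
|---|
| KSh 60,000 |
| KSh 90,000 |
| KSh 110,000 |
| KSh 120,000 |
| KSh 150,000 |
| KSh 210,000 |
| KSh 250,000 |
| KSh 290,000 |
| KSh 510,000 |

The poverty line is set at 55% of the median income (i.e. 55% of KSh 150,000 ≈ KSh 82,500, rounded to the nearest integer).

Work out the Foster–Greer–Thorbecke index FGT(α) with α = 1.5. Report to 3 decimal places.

0.016

Below z: KSh 60,000 (q = 1 of N = 9).
Gap ratios (z−y)/z: (82500−60000)/82500 = 0.2727.
Raised to α = 1.5: 0.14243.
Sum = 0.142427; FGT(1.5) = 0.142427 / 9 = 0.016.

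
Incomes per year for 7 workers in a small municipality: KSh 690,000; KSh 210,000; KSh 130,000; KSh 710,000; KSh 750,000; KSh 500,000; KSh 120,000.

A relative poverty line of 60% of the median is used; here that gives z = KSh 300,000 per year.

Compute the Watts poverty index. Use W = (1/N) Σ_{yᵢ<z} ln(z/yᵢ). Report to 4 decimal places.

0.3013

Poor units: KSh 120,000, KSh 130,000, KSh 210,000 (q = 3 of N = 7).
ln(z/y) terms: ln(300000/120000) = 0.9163; ln(300000/130000) = 0.8362; ln(300000/210000) = 0.3567.
W = 2.109214 / 7 = 0.3013.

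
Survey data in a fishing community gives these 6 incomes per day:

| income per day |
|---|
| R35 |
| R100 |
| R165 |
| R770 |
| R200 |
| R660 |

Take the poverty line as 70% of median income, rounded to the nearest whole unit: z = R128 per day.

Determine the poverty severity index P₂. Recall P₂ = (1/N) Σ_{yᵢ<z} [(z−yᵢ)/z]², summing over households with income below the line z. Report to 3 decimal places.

Poor units: R35, R100 (q = 2 of N = 6).
Shortfall ratios: (128−35)/128 = 0.7266; (128−100)/128 = 0.2188.
Squared: 0.5279; 0.0479.
Sum = 0.575745; P₂ = 0.575745 / 6 = 0.096.

0.096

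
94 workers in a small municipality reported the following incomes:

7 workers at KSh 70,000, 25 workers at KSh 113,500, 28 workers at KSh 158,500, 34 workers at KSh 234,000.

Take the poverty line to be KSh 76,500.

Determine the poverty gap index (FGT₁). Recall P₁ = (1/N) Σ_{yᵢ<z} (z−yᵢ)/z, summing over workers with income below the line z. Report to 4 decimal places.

0.0063

Below the line: 7×KSh 70,000 (q = 7 of N = 94).
Gap ratios (z−y)/z: (76500−70000)/76500 = 0.0850 (×7).
Sum of shortfalls = 0.594771; P₁ averages over all N: 0.594771 / 94 = 0.0063.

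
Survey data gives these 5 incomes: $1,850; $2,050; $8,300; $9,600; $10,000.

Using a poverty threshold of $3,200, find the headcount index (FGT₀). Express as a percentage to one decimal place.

40.0%

2 of the 5 respondents have income below $3,200.
H = 2/5 = 40.0%.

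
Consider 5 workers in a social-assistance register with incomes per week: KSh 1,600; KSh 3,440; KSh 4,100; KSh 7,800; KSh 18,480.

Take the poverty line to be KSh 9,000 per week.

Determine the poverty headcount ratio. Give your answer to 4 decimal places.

4 of the 5 workers have income below KSh 9,000.
H = 4/5 = 0.8000.

0.8000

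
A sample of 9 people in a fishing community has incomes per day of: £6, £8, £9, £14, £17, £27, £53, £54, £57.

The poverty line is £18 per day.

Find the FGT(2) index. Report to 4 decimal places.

0.1173

Below z: £6, £8, £9, £14, £17 (q = 5 of N = 9).
Relative gaps: (18−6)/18 = 0.6667; (18−8)/18 = 0.5556; (18−9)/18 = 0.5000; (18−14)/18 = 0.2222; (18−17)/18 = 0.0556.
Squared: 0.4444; 0.3086; 0.2500; 0.0494; 0.0031.
Sum = 1.055556; P₂ = 1.055556 / 9 = 0.1173.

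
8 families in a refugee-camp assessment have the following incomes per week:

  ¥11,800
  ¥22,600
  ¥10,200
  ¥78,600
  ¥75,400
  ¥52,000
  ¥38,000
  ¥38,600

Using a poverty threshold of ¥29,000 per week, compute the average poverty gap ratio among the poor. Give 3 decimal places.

Below the line: ¥10,200, ¥11,800, ¥22,600 (q = 3 of N = 8).
Shortfall ratios (z−y)/z: 0.6483, 0.5931, 0.2207; sum = 1.462069.
The income-gap ratio divides by q (the poor only): 1.462069 / 3 = 0.487.

0.487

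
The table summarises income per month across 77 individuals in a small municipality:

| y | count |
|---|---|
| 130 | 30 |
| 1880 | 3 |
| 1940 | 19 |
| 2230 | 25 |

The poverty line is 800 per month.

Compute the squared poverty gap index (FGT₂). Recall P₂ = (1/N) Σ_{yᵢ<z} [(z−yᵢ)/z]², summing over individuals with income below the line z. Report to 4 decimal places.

0.2733

Incomes under z: 30×130 (q = 30 of N = 77).
Normalized shortfalls: (800−130)/800 = 0.8375 (×30).
Squared: 0.7014 (×30).
Sum = 21.042188; P₂ = 21.042188 / 77 = 0.2733.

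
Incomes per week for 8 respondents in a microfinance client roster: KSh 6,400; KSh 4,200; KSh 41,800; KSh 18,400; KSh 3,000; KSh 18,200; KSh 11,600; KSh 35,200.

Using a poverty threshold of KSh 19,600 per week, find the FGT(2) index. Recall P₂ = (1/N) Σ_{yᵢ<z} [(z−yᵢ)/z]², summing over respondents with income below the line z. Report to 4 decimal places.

0.2455

Below z: KSh 3,000, KSh 4,200, KSh 6,400, KSh 11,600, KSh 18,200, KSh 18,400 (q = 6 of N = 8).
Relative gaps: (19600−3000)/19600 = 0.8469; (19600−4200)/19600 = 0.7857; (19600−6400)/19600 = 0.6735; (19600−11600)/19600 = 0.4082; (19600−18200)/19600 = 0.0714; (19600−18400)/19600 = 0.0612.
Squared: 0.7173; 0.6173; 0.4536; 0.1666; 0.0051; 0.0037.
Sum = 1.963661; P₂ = 1.963661 / 8 = 0.2455.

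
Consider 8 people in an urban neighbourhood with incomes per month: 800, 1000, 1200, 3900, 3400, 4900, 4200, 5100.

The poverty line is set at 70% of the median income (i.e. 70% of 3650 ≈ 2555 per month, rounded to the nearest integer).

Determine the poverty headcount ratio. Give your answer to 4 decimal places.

0.3750

3 of the 8 people have income below 2555.
H = 3/8 = 0.3750.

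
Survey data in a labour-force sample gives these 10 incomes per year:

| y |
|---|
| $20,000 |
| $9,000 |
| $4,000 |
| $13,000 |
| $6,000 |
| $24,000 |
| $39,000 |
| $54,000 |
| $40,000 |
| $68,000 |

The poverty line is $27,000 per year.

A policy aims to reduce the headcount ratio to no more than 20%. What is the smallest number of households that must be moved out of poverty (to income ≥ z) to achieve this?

4

Currently q = 6 of N = 10 are below the line (H = 0.600).
A headcount ratio of at most 20% allows at most ⌊0.20 × 10⌋ = 2 poor households.
So at least 6 − 2 = 4 must be lifted.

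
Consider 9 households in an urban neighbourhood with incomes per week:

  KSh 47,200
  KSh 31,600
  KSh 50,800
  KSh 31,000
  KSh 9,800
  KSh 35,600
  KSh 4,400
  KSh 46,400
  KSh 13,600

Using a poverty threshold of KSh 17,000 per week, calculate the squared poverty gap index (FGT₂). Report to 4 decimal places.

0.0854

Below the line: KSh 4,400, KSh 9,800, KSh 13,600 (q = 3 of N = 9).
Gap ratios (z−y)/z: (17000−4400)/17000 = 0.7412; (17000−9800)/17000 = 0.4235; (17000−13600)/17000 = 0.2000.
Squared: 0.5493; 0.1794; 0.0400.
Sum = 0.768720; P₂ = 0.768720 / 9 = 0.0854.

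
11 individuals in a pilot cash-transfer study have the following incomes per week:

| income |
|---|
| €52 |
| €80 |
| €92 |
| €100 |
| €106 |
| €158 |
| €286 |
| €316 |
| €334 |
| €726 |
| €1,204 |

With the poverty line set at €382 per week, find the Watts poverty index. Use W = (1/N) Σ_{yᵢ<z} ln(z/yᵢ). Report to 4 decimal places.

0.8272

Below the line: €52, €80, €92, €100, €106, €158, €286, €316, €334 (q = 9 of N = 11).
Log shortfalls: ln(382/52) = 1.9942; ln(382/80) = 1.5634; ln(382/92) = 1.4236; ln(382/100) = 1.3403; ln(382/106) = 1.2820; ln(382/158) = 0.8828; ln(382/286) = 0.2894; ln(382/316) = 0.1897; ln(382/334) = 0.1343.
W = 9.099647 / 11 = 0.8272.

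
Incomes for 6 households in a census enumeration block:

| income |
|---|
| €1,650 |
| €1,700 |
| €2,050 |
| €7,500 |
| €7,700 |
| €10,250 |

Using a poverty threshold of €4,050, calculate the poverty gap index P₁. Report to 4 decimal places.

0.2778

Below z: €1,650, €1,700, €2,050 (q = 3 of N = 6).
Normalized shortfalls: (4050−1650)/4050 = 0.5926; (4050−1700)/4050 = 0.5802; (4050−2050)/4050 = 0.4938.
Σ = 1.666667. Dividing by the full population N = 6 gives P₁ = 0.2778.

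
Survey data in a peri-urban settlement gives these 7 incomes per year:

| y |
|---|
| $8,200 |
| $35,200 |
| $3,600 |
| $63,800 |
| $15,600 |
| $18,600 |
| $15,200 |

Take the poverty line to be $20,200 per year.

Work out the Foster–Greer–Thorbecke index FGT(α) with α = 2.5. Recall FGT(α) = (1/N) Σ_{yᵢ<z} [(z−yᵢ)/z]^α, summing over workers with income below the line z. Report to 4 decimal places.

Below the line: $3,600, $8,200, $15,200, $15,600, $18,600 (q = 5 of N = 7).
Relative gaps: (20200−3600)/20200 = 0.8218; (20200−8200)/20200 = 0.5941; (20200−15200)/20200 = 0.2475; (20200−15600)/20200 = 0.2277; (20200−18600)/20200 = 0.0792.
Raised to α = 2.5: 0.61220; 0.27200; 0.03048; 0.02475; 0.00177.
Sum = 0.941196; FGT(2.5) = 0.941196 / 7 = 0.1345.

0.1345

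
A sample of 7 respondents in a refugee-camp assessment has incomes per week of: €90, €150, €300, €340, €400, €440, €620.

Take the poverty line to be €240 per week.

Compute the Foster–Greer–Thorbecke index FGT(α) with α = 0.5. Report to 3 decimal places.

0.200

Poor units: €90, €150 (q = 2 of N = 7).
Shortfall ratios: (240−90)/240 = 0.6250; (240−150)/240 = 0.3750.
Raised to α = 0.5: 0.79057; 0.61237.
Sum = 1.402942; FGT(0.5) = 1.402942 / 7 = 0.200.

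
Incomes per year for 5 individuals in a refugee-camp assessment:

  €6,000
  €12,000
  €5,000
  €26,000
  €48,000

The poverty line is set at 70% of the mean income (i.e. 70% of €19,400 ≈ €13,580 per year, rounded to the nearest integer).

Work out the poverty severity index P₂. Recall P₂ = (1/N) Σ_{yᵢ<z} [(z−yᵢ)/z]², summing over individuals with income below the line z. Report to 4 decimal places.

0.1449

Below z: €5,000, €6,000, €12,000 (q = 3 of N = 5).
Relative gaps: (13580−5000)/13580 = 0.6318; (13580−6000)/13580 = 0.5582; (13580−12000)/13580 = 0.1163.
Squared: 0.3992; 0.3116; 0.0135.
Sum = 0.724280; P₂ = 0.724280 / 5 = 0.1449.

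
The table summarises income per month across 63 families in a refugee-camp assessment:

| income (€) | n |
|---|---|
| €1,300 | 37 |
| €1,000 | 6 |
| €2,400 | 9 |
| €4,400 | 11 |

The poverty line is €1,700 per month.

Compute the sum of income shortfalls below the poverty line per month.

Below the line: 6×€1,000, 37×€1,300 (q = 43 of N = 63).
Individual gaps: 6×(1700−1000) = 4200; 37×(1700−1300) = 14800.
Aggregate gap = €19,000.

€19,000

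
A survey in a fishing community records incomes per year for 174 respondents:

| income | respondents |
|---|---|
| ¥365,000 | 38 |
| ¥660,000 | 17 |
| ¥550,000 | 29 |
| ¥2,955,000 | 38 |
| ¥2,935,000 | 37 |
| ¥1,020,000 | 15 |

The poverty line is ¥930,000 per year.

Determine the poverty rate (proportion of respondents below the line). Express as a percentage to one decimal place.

48.3%

84 of the 174 respondents have income below ¥930,000.
H = 84/174 = 48.3%.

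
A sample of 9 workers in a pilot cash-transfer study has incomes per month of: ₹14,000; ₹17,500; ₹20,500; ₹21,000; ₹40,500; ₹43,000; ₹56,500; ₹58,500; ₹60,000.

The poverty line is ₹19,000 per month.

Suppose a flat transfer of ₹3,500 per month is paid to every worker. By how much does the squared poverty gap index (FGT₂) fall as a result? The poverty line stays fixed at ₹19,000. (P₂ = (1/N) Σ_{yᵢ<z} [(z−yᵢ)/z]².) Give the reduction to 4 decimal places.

Before: below the line — ₹14,000, ₹17,500; squared poverty gap index (FGT₂) = 0.008387.
After the ₹3,500 transfer: below the line — ₹17,500; squared poverty gap index (FGT₂) = 0.000693.
Reduction = 0.008387 − 0.000693 = 0.0077.

0.0077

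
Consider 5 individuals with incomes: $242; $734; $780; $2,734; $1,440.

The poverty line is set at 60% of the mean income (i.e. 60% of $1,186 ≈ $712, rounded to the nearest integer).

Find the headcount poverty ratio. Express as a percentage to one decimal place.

20.0%

1 of the 5 individuals have income below $712.
H = 1/5 = 20.0%.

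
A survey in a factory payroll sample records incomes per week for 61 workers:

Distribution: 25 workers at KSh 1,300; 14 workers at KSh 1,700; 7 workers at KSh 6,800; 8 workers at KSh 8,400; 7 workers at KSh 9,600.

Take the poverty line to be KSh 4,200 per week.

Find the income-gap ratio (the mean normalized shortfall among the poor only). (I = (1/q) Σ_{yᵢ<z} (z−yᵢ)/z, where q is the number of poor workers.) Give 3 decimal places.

Poor units: 25×KSh 1,300, 14×KSh 1,700 (q = 39 of N = 61).
Relative gaps: 0.6905 (×25), 0.5952 (×14); sum = 25.595238.
I averages over the q = 39 poor units only: 25.595238 / 39 = 0.656.

0.656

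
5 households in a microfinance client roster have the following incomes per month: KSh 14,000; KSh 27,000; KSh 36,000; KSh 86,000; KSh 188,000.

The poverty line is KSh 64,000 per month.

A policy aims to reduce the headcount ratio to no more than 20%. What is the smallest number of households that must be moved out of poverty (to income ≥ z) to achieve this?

Currently q = 3 of N = 5 are below the line (H = 0.600).
A headcount ratio of at most 20% allows at most ⌊0.20 × 5⌋ = 1 poor households.
So at least 3 − 1 = 2 must be lifted.

2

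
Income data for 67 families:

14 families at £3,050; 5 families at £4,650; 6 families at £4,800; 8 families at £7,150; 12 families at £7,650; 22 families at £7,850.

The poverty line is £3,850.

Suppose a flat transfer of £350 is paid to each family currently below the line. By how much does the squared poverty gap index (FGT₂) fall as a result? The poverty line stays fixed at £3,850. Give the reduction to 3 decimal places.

Before: below the line — 14×£3,050; squared poverty gap index (FGT₂) = 0.00902.
After the £350 transfer: below the line — 14×£3,400; squared poverty gap index (FGT₂) = 0.00285.
Reduction = 0.00902 − 0.00285 = 0.006.

0.006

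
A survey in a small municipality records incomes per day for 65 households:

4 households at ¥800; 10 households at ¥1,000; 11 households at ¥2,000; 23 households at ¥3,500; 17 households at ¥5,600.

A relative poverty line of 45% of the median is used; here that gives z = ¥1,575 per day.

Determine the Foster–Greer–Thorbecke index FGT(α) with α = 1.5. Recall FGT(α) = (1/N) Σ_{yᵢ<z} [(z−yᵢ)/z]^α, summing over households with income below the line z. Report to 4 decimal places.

Below z: 4×¥800, 10×¥1,000 (q = 14 of N = 65).
Gap ratios (z−y)/z: (1575−800)/1575 = 0.4921 (×4); (1575−1000)/1575 = 0.3651 (×10).
Raised to α = 1.5: 0.34517 (×4); 0.22059 (×10).
Sum = 3.586551; FGT(1.5) = 3.586551 / 65 = 0.0552.

0.0552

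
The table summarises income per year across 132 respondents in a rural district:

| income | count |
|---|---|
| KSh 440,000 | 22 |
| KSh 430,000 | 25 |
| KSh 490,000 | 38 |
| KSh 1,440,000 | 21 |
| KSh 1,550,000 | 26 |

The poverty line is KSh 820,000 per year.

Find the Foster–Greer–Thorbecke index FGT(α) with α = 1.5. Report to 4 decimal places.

0.1882

Below the line: 25×KSh 430,000, 22×KSh 440,000, 38×KSh 490,000 (q = 85 of N = 132).
Relative gaps: (820000−430000)/820000 = 0.4756 (×25); (820000−440000)/820000 = 0.4634 (×22); (820000−490000)/820000 = 0.4024 (×38).
Raised to α = 1.5: 0.32800 (×25); 0.31547 (×22); 0.25530 (×38).
Sum = 24.841713; FGT(1.5) = 24.841713 / 132 = 0.1882.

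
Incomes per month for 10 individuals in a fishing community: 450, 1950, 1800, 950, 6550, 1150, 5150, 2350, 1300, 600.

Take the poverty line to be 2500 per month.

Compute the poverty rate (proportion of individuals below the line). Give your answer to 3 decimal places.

8 of the 10 individuals have income below 2500.
H = 8/10 = 0.800.

0.800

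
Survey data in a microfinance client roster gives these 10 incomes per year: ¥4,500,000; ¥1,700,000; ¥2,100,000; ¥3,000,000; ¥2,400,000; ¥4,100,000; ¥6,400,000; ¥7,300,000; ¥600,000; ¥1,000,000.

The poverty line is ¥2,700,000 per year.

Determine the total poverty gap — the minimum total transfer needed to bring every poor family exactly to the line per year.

Below z: ¥600,000, ¥1,000,000, ¥1,700,000, ¥2,100,000, ¥2,400,000 (q = 5 of N = 10).
Individual gaps: 2700000−600000 = 2100000; 2700000−1000000 = 1700000; 2700000−1700000 = 1000000; 2700000−2100000 = 600000; 2700000−2400000 = 300000.
Aggregate gap = ¥5,700,000.

¥5,700,000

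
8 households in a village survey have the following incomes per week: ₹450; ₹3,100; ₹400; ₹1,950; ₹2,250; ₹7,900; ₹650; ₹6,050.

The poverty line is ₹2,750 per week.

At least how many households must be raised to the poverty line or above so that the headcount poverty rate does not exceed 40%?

2

Currently q = 5 of N = 8 are below the line (H = 0.625).
A headcount ratio of at most 40% allows at most ⌊0.40 × 8⌋ = 3 poor households.
So at least 5 − 3 = 2 must be lifted.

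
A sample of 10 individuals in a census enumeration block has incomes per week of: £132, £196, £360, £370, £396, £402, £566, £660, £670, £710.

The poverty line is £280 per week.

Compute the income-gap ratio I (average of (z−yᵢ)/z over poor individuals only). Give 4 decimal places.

0.4143

Incomes under z: £132, £196 (q = 2 of N = 10).
Shortfall ratios (z−y)/z: 0.5286, 0.3000; sum = 0.828571.
I averages over the q = 2 poor units only: 0.828571 / 2 = 0.4143.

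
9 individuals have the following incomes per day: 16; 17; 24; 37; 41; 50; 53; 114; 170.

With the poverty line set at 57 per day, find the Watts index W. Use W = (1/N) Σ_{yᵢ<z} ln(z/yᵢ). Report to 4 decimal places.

0.4790

Below the line: 16, 17, 24, 37, 41, 50, 53 (q = 7 of N = 9).
Log shortfalls: ln(57/16) = 1.2705; ln(57/17) = 1.2098; ln(57/24) = 0.8650; ln(57/37) = 0.4321; ln(57/41) = 0.3295; ln(57/50) = 0.1310; ln(57/53) = 0.0728.
W = 4.310698 / 9 = 0.4790.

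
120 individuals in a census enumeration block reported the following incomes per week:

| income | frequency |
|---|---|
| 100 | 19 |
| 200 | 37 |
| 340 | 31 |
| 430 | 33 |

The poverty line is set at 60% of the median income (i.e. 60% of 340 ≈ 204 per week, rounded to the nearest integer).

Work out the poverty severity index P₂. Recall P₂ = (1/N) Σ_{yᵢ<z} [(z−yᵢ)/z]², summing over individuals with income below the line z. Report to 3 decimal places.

0.041

Below z: 19×100, 37×200 (q = 56 of N = 120).
Normalized shortfalls: (204−100)/204 = 0.5098 (×19); (204−200)/204 = 0.0196 (×37).
Squared: 0.2599 (×19); 0.0004 (×37).
Sum = 4.952326; P₂ = 4.952326 / 120 = 0.041.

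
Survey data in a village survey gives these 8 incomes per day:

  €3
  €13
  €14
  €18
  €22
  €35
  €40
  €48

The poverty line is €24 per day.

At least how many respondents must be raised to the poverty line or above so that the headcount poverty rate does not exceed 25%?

3

Currently q = 5 of N = 8 are below the line (H = 0.625).
A headcount ratio of at most 25% allows at most ⌊0.25 × 8⌋ = 2 poor respondents.
So at least 5 − 2 = 3 must be lifted.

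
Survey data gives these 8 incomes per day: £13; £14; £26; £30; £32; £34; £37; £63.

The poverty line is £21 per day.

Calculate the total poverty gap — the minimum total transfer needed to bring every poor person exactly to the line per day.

£15

Below the line: £13, £14 (q = 2 of N = 8).
Individual gaps: 21−13 = 8; 21−14 = 7.
Aggregate gap = £15.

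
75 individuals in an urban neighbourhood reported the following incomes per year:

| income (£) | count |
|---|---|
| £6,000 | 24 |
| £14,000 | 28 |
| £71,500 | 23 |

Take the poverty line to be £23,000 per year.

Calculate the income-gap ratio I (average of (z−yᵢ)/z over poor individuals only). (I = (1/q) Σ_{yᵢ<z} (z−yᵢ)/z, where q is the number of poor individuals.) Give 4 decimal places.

Poor units: 24×£6,000, 28×£14,000 (q = 52 of N = 75).
Shortfall ratios (z−y)/z: 0.7391 (×24), 0.3913 (×28); sum = 28.695652.
The income-gap ratio divides by q (the poor only): 28.695652 / 52 = 0.5518.

0.5518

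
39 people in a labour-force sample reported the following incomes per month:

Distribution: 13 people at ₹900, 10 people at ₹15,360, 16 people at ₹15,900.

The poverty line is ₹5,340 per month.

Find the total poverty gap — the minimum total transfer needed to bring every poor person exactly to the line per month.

Incomes under z: 13×₹900 (q = 13 of N = 39).
Individual gaps: 13×(5340−900) = 57720.
Aggregate gap = ₹57,720.

₹57,720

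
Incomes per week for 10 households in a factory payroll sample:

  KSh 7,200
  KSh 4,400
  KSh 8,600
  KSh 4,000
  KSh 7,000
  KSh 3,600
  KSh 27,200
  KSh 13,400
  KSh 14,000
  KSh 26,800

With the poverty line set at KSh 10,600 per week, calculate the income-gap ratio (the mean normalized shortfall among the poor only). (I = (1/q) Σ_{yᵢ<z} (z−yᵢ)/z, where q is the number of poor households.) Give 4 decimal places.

Incomes under z: KSh 3,600, KSh 4,000, KSh 4,400, KSh 7,000, KSh 7,200, KSh 8,600 (q = 6 of N = 10).
Relative gaps: 0.6604, 0.6226, 0.5849, 0.3396, 0.3208, 0.1887; sum = 2.716981.
The income-gap ratio divides by q (the poor only): 2.716981 / 6 = 0.4528.

0.4528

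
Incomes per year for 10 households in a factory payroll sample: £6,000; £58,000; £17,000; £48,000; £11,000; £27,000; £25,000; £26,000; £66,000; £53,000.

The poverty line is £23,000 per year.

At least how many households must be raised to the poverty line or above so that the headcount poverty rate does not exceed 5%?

3

3 of the 10 households are poor, so H = 3/10 = 0.300.
A headcount ratio of at most 5% allows at most ⌊0.05 × 10⌋ = 0 poor households.
So at least 3 − 0 = 3 must be lifted.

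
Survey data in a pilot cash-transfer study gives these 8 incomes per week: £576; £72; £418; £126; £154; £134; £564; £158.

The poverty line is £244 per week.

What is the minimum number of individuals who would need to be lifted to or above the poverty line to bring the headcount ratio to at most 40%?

2

5 of the 8 individuals are poor, so H = 5/8 = 0.625.
A headcount ratio of at most 40% allows at most ⌊0.40 × 8⌋ = 3 poor individuals.
So at least 5 − 3 = 2 must be lifted.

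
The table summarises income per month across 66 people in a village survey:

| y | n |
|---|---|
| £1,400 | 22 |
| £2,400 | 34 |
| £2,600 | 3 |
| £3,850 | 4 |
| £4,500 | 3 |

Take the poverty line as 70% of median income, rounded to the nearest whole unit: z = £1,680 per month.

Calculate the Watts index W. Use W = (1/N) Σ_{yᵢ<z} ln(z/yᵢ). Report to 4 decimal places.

Incomes under z: 22×£1,400 (q = 22 of N = 66).
Log gaps: ln(1680/1400) = 0.1823 (×22).
W = 4.011074 / 66 = 0.0608.

0.0608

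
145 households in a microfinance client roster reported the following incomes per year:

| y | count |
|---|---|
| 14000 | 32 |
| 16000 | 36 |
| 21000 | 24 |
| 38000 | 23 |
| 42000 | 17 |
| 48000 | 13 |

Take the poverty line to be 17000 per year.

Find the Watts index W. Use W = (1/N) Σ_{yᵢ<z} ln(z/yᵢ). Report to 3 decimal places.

0.058

Incomes under z: 32×14000, 36×16000 (q = 68 of N = 145).
Log shortfalls: ln(17000/14000) = 0.1942 (×32); ln(17000/16000) = 0.0606 (×36).
W = 8.395479 / 145 = 0.058.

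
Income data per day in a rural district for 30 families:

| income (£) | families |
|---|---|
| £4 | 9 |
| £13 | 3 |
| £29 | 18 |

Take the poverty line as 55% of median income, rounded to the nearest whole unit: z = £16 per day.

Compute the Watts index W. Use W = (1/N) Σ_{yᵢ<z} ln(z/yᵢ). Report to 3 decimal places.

0.437

Below z: 9×£4, 3×£13 (q = 12 of N = 30).
ln(z/y) terms: ln(16/4) = 1.3863 (×9); ln(16/13) = 0.2076 (×3).
W = 13.099567 / 30 = 0.437.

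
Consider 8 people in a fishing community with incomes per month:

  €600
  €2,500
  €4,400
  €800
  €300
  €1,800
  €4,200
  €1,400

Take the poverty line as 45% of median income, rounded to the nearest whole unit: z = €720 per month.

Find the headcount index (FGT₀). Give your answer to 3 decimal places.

0.250

2 of the 8 people have income below €720.
H = 2/8 = 0.250.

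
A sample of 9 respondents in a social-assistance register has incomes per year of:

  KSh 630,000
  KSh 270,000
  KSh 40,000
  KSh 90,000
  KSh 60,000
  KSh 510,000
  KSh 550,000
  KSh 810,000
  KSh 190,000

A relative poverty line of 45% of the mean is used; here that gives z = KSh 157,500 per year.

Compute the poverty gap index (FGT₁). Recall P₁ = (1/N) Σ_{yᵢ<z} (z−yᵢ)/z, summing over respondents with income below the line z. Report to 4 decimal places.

0.1993

Below the line: KSh 40,000, KSh 60,000, KSh 90,000 (q = 3 of N = 9).
Normalized shortfalls: (157500−40000)/157500 = 0.7460; (157500−60000)/157500 = 0.6190; (157500−90000)/157500 = 0.4286.
Sum of shortfalls = 1.793651; P₁ averages over all N: 1.793651 / 9 = 0.1993.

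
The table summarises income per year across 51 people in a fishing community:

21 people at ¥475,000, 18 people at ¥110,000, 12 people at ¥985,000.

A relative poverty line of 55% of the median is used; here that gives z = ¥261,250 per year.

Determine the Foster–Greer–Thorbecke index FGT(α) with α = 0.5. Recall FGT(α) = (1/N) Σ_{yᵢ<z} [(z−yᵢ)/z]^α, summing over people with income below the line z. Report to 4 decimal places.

0.2685

Below the line: 18×¥110,000 (q = 18 of N = 51).
Gap ratios (z−y)/z: (261250−110000)/261250 = 0.5789 (×18).
Raised to α = 0.5: 0.76089 (×18).
Sum = 13.695946; FGT(0.5) = 13.695946 / 51 = 0.2685.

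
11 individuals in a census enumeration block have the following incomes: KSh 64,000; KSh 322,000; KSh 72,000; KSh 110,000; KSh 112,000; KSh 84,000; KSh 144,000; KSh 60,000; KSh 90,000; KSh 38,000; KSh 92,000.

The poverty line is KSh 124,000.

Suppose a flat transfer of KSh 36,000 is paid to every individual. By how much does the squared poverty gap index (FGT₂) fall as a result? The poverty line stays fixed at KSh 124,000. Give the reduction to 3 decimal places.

0.105

Before: below the line — KSh 38,000, KSh 60,000, KSh 64,000, KSh 72,000, KSh 84,000, KSh 90,000, KSh 92,000, KSh 110,000, KSh 112,000; squared poverty gap index (FGT₂) = 0.12958.
After the KSh 36,000 transfer: below the line — KSh 74,000, KSh 96,000, KSh 100,000, KSh 108,000, KSh 120,000; squared poverty gap index (FGT₂) = 0.02443.
Reduction = 0.12958 − 0.02443 = 0.105.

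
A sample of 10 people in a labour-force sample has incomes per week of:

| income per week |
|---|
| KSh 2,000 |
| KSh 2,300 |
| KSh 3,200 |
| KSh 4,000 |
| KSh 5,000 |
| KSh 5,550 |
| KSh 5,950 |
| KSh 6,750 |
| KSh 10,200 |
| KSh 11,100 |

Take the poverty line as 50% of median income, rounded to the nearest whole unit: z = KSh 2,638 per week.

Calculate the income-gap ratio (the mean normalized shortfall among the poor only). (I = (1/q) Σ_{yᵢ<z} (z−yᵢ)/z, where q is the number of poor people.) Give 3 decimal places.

Poor units: KSh 2,000, KSh 2,300 (q = 2 of N = 10).
Shortfall ratios (z−y)/z: 0.2418, 0.1281; sum = 0.369977.
I averages over the q = 2 poor units only: 0.369977 / 2 = 0.185.

0.185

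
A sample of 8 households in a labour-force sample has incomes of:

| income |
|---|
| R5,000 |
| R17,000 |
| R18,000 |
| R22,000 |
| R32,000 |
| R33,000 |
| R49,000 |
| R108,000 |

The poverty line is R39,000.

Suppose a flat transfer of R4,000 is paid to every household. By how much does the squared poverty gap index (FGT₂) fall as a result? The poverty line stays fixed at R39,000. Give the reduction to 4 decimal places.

0.0625

Before: below the line — R5,000, R17,000, R18,000, R22,000, R32,000, R33,000; squared poverty gap index (FGT₂) = 0.201759.
After the R4,000 transfer: below the line — R9,000, R21,000, R22,000, R26,000, R36,000, R37,000; squared poverty gap index (FGT₂) = 0.139300.
Reduction = 0.201759 − 0.139300 = 0.0625.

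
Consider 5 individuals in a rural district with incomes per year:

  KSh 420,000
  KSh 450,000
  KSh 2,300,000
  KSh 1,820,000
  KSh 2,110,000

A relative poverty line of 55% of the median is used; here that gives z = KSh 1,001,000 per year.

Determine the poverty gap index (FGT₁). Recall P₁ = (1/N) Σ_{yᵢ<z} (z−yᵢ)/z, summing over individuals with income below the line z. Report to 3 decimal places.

Below z: KSh 420,000, KSh 450,000 (q = 2 of N = 5).
Shortfall ratios: (1001000−420000)/1001000 = 0.5804; (1001000−450000)/1001000 = 0.5504.
Σ = 1.130869. Dividing by the full population N = 5 gives P₁ = 0.226.

0.226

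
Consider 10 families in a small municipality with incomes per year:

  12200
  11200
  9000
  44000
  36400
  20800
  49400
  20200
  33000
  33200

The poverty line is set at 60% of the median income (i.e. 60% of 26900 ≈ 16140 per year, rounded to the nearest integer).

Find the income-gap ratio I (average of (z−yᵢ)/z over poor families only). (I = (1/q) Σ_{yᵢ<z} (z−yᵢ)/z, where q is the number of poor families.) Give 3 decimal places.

Below the line: 9000, 11200, 12200 (q = 3 of N = 10).
Shortfall ratios (z−y)/z: 0.4424, 0.3061, 0.2441; sum = 0.992565.
The income-gap ratio divides by q (the poor only): 0.992565 / 3 = 0.331.

0.331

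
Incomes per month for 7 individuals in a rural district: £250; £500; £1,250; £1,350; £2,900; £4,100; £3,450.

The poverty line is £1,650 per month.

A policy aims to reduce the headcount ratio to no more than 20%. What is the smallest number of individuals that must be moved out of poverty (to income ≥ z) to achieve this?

4 of the 7 individuals are poor, so H = 4/7 = 0.571.
A headcount ratio of at most 20% allows at most ⌊0.20 × 7⌋ = 1 poor individuals.
So at least 4 − 1 = 3 must be lifted.

3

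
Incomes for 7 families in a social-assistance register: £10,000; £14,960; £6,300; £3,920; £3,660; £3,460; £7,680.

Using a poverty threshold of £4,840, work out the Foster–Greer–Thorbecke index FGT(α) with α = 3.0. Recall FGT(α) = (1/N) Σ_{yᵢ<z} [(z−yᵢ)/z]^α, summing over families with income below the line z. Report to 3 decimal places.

0.006

Below the line: £3,460, £3,660, £3,920 (q = 3 of N = 7).
Normalized shortfalls: (4840−3460)/4840 = 0.2851; (4840−3660)/4840 = 0.2438; (4840−3920)/4840 = 0.1901.
Raised to α = 3.0: 0.02318; 0.01449; 0.00687.
Sum = 0.044539; FGT(3.0) = 0.044539 / 7 = 0.006.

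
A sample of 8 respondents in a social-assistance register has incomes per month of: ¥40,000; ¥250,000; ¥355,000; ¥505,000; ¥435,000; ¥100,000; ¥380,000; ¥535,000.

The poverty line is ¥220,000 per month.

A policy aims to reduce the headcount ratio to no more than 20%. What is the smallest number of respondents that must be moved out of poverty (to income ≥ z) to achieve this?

1

Currently q = 2 of N = 8 are below the line (H = 0.250).
A headcount ratio of at most 20% allows at most ⌊0.20 × 8⌋ = 1 poor respondents.
So at least 2 − 1 = 1 must be lifted.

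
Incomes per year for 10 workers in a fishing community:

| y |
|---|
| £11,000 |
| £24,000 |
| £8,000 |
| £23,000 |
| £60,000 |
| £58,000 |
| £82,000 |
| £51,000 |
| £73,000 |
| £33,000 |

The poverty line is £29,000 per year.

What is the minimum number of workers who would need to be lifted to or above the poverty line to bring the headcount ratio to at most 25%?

2

4 of the 10 workers are poor, so H = 4/10 = 0.400.
A headcount ratio of at most 25% allows at most ⌊0.25 × 10⌋ = 2 poor workers.
So at least 4 − 2 = 2 must be lifted.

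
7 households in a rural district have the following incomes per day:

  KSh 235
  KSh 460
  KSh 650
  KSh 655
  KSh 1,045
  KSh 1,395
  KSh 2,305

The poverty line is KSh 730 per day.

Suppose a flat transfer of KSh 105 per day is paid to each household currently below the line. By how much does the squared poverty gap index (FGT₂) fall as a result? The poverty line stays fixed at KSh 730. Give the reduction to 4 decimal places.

0.0404

Before: below the line — KSh 235, KSh 460, KSh 650, KSh 655; squared poverty gap index (FGT₂) = 0.088451.
After the KSh 105 transfer: below the line — KSh 340, KSh 565; squared poverty gap index (FGT₂) = 0.048073.
Reduction = 0.088451 − 0.048073 = 0.0404.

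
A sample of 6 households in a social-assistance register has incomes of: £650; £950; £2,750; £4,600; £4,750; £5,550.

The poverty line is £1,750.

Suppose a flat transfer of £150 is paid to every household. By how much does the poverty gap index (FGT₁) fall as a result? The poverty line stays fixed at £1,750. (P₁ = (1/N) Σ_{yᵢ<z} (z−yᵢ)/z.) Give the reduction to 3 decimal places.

0.029

Before: below the line — £650, £950; poverty gap index (FGT₁) = 0.18095.
After the £150 transfer: below the line — £800, £1,100; poverty gap index (FGT₁) = 0.15238.
Reduction = 0.18095 − 0.15238 = 0.029.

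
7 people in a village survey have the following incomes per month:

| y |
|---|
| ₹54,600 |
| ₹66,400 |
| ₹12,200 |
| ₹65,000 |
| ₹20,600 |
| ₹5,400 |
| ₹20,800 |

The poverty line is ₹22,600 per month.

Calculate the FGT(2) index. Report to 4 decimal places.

0.1150

Poor units: ₹5,400, ₹12,200, ₹20,600, ₹20,800 (q = 4 of N = 7).
Normalized shortfalls: (22600−5400)/22600 = 0.7611; (22600−12200)/22600 = 0.4602; (22600−20600)/22600 = 0.0885; (22600−20800)/22600 = 0.0796.
Squared: 0.5792; 0.2118; 0.0078; 0.0063.
Sum = 0.805153; P₂ = 0.805153 / 7 = 0.1150.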